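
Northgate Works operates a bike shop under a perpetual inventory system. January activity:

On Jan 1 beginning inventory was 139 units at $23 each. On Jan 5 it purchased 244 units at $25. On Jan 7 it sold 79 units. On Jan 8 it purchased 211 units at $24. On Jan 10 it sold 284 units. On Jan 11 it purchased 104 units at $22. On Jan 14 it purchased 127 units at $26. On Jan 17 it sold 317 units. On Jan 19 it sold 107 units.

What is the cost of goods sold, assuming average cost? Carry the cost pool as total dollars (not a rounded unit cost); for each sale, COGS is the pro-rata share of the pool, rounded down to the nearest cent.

COGS = $19,032.13

After Jan 1: 139 on hand, pool $3,197.00 (≈ $23.0000 each)
After Jan 5: 383 on hand, pool $9,297.00 (≈ $24.2742 each)
Jan 7, sell 79: 79/383 × $9,297.00 → $1,917.65
After Jan 8: 515 on hand, pool $12,443.35 (≈ $24.1618 each)
Jan 10, sell 284: 284/515 × $12,443.35 → $6,861.96
After Jan 11: 335 on hand, pool $7,869.39 (≈ $23.4907 each)
After Jan 14: 462 on hand, pool $11,171.39 (≈ $24.1805 each)
Jan 17, sell 317: 317/462 × $11,171.39 → $7,665.21
Jan 19, sell 107: 107/145 × $3,506.18 → $2,587.31
Total COGS = $1,917.65 + $6,861.96 + $7,665.21 + $2,587.31 = $19,032.13
Ending inventory (cost pool remaining) = $918.87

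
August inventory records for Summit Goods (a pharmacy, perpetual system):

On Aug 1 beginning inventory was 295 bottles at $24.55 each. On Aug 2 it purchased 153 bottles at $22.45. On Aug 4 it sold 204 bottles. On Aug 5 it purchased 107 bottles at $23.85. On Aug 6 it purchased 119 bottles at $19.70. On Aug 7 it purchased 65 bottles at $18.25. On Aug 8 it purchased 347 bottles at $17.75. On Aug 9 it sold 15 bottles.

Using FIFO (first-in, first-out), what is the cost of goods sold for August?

COGS = $5,376.45

Aug 4, 204 sold [FIFO — oldest first]: 204 @ $24.55 = $5,008.20
Aug 9, 15 sold [FIFO — oldest first]: 15 @ $24.55 = $368.25
Total COGS = $5,008.20 + $368.25 = $5,376.45
Ending inventory: 76 @ $24.55 + 153 @ $22.45 + 107 @ $23.85 + 119 @ $19.70 + 65 @ $18.25 + 347 @ $17.75 = $17,542.40
Check: goods available $22,918.85 = COGS $5,376.45 + ending $17,542.40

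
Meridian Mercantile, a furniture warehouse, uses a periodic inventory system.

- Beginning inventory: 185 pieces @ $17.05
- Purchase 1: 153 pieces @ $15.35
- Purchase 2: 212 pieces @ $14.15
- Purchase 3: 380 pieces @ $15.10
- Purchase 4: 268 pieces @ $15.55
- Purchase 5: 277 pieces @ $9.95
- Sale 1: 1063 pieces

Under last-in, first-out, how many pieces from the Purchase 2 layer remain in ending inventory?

Sale 1 (1063) [LIFO — newest first]: 277 @ $9.95 + 268 @ $15.55 + 380 @ $15.10 + 138 @ $14.15 = $14,614.25
Ending inventory: 185 @ $17.05 + 153 @ $15.35 + 74 @ $14.15 = $6,549.90

74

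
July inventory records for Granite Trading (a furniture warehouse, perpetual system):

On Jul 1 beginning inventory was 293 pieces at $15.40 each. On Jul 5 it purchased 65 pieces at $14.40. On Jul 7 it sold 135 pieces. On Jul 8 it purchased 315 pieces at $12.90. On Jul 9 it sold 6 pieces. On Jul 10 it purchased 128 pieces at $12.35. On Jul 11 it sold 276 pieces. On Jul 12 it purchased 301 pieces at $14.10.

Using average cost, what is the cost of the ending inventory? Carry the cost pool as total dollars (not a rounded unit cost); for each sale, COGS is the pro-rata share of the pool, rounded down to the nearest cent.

Ending inventory = $9,454.21

After Jul 1: 293 on hand, pool $4,512.20 (≈ $15.4000 each)
After Jul 5: 358 on hand, pool $5,448.20 (≈ $15.2184 each)
Jul 7, sell 135: 135/358 × $5,448.20 → $2,054.48
After Jul 8: 538 on hand, pool $7,457.22 (≈ $13.8610 each)
Jul 9, sell 6: 6/538 × $7,457.22 → $83.16
After Jul 10: 660 on hand, pool $8,954.86 (≈ $13.5680 each)
Jul 11, sell 276: 276/660 × $8,954.86 → $3,744.75
After Jul 12: 685 on hand, pool $9,454.21 (≈ $13.8018 each)
Total COGS = $2,054.48 + $83.16 + $3,744.75 = $5,882.39
Ending inventory (cost pool remaining) = $9,454.21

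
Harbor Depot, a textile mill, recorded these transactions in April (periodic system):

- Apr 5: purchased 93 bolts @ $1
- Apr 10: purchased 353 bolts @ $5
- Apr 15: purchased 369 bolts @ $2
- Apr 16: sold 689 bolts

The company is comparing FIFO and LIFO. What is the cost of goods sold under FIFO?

COGS = $2,344

FIFO COGS: 93 @ $1 + 353 @ $5 + 243 @ $2 = $2,344
LIFO COGS: 369 @ $2 + 320 @ $5 = $2,338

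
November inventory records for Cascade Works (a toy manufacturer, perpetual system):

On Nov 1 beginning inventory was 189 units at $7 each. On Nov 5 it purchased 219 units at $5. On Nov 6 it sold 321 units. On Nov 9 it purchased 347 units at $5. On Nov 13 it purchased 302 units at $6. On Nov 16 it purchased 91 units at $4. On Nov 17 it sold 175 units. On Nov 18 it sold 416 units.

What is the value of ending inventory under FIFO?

Nov 6, 321 sold [FIFO — oldest first]: 189 @ $7 + 132 @ $5 = $1,983
Nov 17, 175 sold [FIFO — oldest first]: 87 @ $5 + 88 @ $5 = $875
Nov 18, 416 sold [FIFO — oldest first]: 259 @ $5 + 157 @ $6 = $2,237
Total COGS = $1,983 + $875 + $2,237 = $5,095
Ending inventory: 145 @ $6 + 91 @ $4 = $1,234

Ending inventory = $1,234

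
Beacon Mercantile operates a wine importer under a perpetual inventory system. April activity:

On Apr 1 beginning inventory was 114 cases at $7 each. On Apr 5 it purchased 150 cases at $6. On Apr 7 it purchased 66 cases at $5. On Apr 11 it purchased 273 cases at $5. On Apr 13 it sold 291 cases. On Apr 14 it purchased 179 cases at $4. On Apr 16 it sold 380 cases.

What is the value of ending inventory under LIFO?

Apr 13, 291 sold [LIFO — newest first]: 273 @ $5 + 18 @ $5 = $1,455
Apr 16, 380 sold [LIFO — newest first]: 179 @ $4 + 48 @ $5 + 150 @ $6 + 3 @ $7 = $1,877
Total COGS = $1,455 + $1,877 = $3,332
Ending inventory: 111 @ $7 = $777
Check: goods available $4,109 = COGS $3,332 + ending $777

Ending inventory = $777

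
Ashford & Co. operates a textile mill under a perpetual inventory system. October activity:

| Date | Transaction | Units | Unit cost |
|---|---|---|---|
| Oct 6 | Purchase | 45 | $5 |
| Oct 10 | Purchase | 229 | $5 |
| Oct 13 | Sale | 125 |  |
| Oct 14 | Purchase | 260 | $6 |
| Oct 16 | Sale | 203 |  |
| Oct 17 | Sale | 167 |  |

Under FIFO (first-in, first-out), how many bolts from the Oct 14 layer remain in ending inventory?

Oct 13, 125 sold [FIFO — oldest first]: 45 @ $5 + 80 @ $5 = $625
Oct 16, 203 sold [FIFO — oldest first]: 149 @ $5 + 54 @ $6 = $1,069
Oct 17, 167 sold [FIFO — oldest first]: 167 @ $6 = $1,002
Total COGS = $625 + $1,069 + $1,002 = $2,696
Ending inventory: 39 @ $6 = $234

39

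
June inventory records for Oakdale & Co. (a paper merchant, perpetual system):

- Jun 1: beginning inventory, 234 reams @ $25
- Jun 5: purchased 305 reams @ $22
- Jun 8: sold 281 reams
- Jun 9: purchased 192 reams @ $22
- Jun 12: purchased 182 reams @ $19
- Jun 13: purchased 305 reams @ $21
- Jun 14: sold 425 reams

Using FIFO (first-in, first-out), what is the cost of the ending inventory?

Jun 8, 281 sold [FIFO — oldest first]: 234 @ $25 + 47 @ $22 = $6,884
Jun 14, 425 sold [FIFO — oldest first]: 258 @ $22 + 167 @ $22 = $9,350
Total COGS = $6,884 + $9,350 = $16,234
Ending inventory: 25 @ $22 + 182 @ $19 + 305 @ $21 = $10,413

Ending inventory = $10,413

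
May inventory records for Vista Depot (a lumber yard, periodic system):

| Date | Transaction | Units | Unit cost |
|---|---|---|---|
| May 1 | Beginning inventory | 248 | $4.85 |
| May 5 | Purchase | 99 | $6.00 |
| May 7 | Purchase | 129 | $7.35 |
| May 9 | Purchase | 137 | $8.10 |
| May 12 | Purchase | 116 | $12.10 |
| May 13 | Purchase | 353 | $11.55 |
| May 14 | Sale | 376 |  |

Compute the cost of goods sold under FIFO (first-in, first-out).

May 14, 376 sold [FIFO — oldest first]: 248 @ $4.85 + 99 @ $6.00 + 29 @ $7.35 = $2,009.95
Ending inventory: 100 @ $7.35 + 137 @ $8.10 + 116 @ $12.10 + 353 @ $11.55 = $7,325.45
Check: goods available $9,335.40 = COGS $2,009.95 + ending $7,325.45

COGS = $2,009.95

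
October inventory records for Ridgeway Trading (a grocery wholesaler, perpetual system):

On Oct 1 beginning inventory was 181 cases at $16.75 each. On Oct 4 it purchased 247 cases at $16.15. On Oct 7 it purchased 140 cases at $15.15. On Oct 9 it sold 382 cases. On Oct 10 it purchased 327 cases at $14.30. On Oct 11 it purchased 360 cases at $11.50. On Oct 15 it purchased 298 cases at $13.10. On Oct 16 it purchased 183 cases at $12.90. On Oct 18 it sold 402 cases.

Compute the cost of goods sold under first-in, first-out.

Oct 9, 382 sold [FIFO — oldest first]: 181 @ $16.75 + 201 @ $16.15 = $6,277.90
Oct 18, 402 sold [FIFO — oldest first]: 46 @ $16.15 + 140 @ $15.15 + 216 @ $14.30 = $5,952.70
Total COGS = $6,277.90 + $5,952.70 = $12,230.60
Ending inventory: 111 @ $14.30 + 360 @ $11.50 + 298 @ $13.10 + 183 @ $12.90 = $11,991.80

COGS = $12,230.60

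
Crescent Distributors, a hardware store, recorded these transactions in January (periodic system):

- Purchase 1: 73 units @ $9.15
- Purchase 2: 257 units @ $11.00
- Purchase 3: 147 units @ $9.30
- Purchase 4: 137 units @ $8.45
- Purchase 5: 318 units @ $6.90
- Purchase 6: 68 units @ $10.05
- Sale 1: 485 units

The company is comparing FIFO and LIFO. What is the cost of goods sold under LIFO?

FIFO COGS: 73 @ $9.15 + 257 @ $11.00 + 147 @ $9.30 + 8 @ $8.45 = $4,929.65
LIFO COGS: 68 @ $10.05 + 318 @ $6.90 + 99 @ $8.45 = $3,714.15

COGS = $3,714.15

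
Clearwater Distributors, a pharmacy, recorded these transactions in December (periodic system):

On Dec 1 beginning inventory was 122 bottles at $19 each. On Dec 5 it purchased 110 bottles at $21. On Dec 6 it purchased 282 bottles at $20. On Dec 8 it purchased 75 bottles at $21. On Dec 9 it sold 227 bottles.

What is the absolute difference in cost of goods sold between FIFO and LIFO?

$92

FIFO COGS: 122 @ $19 + 105 @ $21 = $4,523
LIFO COGS: 75 @ $21 + 152 @ $20 = $4,615
Difference = |$4,523 − $4,615| = $92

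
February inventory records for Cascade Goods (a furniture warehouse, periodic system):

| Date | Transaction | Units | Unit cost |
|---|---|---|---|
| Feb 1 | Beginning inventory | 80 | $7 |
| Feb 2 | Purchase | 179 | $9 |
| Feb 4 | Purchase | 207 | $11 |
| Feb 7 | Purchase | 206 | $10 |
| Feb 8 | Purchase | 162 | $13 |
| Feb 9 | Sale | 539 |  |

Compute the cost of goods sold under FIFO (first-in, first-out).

COGS = $5,178

Feb 9, 539 sold [FIFO — oldest first]: 80 @ $7 + 179 @ $9 + 207 @ $11 + 73 @ $10 = $5,178
Ending inventory: 133 @ $10 + 162 @ $13 = $3,436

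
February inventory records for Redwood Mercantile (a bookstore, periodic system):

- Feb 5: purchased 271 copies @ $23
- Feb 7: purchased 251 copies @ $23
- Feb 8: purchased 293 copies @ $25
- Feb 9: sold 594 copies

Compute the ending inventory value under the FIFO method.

Feb 9, 594 sold [FIFO — oldest first]: 271 @ $23 + 251 @ $23 + 72 @ $25 = $13,806
Ending inventory: 221 @ $25 = $5,525

Ending inventory = $5,525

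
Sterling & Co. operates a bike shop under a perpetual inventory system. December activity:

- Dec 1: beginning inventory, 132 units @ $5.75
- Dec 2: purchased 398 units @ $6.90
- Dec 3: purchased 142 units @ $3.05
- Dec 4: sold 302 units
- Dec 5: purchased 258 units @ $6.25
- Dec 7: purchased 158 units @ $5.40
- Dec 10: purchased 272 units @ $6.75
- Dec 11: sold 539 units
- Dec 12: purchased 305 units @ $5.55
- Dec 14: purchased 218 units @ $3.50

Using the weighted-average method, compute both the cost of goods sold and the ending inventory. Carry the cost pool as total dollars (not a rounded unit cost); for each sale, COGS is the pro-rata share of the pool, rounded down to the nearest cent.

After Dec 1: 132 on hand, pool $759.00 (≈ $5.7500 each)
After Dec 2: 530 on hand, pool $3,505.20 (≈ $6.6136 each)
After Dec 3: 672 on hand, pool $3,938.30 (≈ $5.8606 each)
Dec 4, sell 302: 302/672 × $3,938.30 → $1,769.89
After Dec 5: 628 on hand, pool $3,780.91 (≈ $6.0206 each)
After Dec 7: 786 on hand, pool $4,634.11 (≈ $5.8958 each)
After Dec 10: 1058 on hand, pool $6,470.11 (≈ $6.1154 each)
Dec 11, sell 539: 539/1058 × $6,470.11 → $3,296.20
After Dec 12: 824 on hand, pool $4,866.66 (≈ $5.9061 each)
After Dec 14: 1042 on hand, pool $5,629.66 (≈ $5.4027 each)
Total COGS = $1,769.89 + $3,296.20 = $5,066.09
Ending inventory (cost pool remaining) = $5,629.66
Check: goods available $10,695.75 = COGS $5,066.09 + ending $5,629.66

COGS = $5,066.09; ending inventory = $5,629.66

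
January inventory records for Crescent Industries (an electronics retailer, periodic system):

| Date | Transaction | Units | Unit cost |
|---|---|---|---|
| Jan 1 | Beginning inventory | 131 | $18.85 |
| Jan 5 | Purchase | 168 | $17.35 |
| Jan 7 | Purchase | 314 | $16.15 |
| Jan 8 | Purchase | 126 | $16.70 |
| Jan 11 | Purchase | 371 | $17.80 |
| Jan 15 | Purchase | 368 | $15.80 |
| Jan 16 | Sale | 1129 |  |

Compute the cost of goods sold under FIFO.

COGS = $19,463.45

Jan 16, 1129 sold [FIFO — oldest first]: 131 @ $18.85 + 168 @ $17.35 + 314 @ $16.15 + 126 @ $16.70 + 371 @ $17.80 + 19 @ $15.80 = $19,463.45
Ending inventory: 349 @ $15.80 = $5,514.20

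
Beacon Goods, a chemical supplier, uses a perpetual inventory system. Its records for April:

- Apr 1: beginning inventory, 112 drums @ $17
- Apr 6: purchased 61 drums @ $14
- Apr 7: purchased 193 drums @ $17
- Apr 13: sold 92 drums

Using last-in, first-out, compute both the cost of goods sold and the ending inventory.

COGS = $1,564; ending inventory = $4,475

Apr 13, 92 sold [LIFO — newest first]: 92 @ $17 = $1,564
Ending inventory: 112 @ $17 + 61 @ $14 + 101 @ $17 = $4,475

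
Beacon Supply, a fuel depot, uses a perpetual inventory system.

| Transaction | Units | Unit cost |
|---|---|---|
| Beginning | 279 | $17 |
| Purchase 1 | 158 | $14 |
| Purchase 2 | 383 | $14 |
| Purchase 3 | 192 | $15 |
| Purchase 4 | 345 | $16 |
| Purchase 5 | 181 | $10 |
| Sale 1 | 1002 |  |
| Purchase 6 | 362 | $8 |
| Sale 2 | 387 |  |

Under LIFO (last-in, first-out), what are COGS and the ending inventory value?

Sale 1 (1002) [LIFO — newest first]: 181 @ $10 + 345 @ $16 + 192 @ $15 + 284 @ $14 = $14,186
Sale 2 (387) [LIFO — newest first]: 362 @ $8 + 25 @ $14 = $3,246
Total COGS = $14,186 + $3,246 = $17,432
Ending inventory: 279 @ $17 + 158 @ $14 + 74 @ $14 = $7,991
Check: goods available $25,423 = COGS $17,432 + ending $7,991

COGS = $17,432; ending inventory = $7,991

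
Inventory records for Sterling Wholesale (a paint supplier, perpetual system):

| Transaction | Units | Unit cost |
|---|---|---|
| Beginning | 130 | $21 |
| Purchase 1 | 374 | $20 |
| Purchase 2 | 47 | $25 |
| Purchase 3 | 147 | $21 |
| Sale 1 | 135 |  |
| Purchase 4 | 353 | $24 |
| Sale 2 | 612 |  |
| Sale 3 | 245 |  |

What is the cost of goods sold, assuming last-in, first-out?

Sale 1 (135) [LIFO — newest first]: 135 @ $21 = $2,835
Sale 2 (612) [LIFO — newest first]: 353 @ $24 + 12 @ $21 + 47 @ $25 + 200 @ $20 = $13,899
Sale 3 (245) [LIFO — newest first]: 174 @ $20 + 71 @ $21 = $4,971
Total COGS = $2,835 + $13,899 + $4,971 = $21,705
Ending inventory: 59 @ $21 = $1,239

COGS = $21,705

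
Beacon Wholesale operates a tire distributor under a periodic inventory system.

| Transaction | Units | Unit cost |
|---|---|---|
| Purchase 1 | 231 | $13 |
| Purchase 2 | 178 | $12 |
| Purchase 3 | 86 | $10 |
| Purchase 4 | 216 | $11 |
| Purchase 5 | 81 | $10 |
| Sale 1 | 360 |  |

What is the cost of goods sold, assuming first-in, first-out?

COGS = $4,551

Sale 1 (360) [FIFO — oldest first]: 231 @ $13 + 129 @ $12 = $4,551
Ending inventory: 49 @ $12 + 86 @ $10 + 216 @ $11 + 81 @ $10 = $4,634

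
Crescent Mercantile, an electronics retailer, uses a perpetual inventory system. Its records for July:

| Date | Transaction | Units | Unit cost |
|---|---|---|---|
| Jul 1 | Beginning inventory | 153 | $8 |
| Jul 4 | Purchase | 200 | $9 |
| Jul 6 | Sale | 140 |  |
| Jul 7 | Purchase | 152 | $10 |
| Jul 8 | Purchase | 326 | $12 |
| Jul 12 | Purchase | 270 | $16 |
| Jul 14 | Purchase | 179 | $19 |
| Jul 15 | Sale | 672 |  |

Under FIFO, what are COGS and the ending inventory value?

Jul 6, 140 sold [FIFO — oldest first]: 140 @ $8 = $1,120
Jul 15, 672 sold [FIFO — oldest first]: 13 @ $8 + 200 @ $9 + 152 @ $10 + 307 @ $12 = $7,108
Total COGS = $1,120 + $7,108 = $8,228
Ending inventory: 19 @ $12 + 270 @ $16 + 179 @ $19 = $7,949
Check: goods available $16,177 = COGS $8,228 + ending $7,949

COGS = $8,228; ending inventory = $7,949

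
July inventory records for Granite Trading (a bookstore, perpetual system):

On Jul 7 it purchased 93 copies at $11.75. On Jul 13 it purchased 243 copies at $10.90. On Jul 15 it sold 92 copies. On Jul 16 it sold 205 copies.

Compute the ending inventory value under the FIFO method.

Ending inventory = $425.10

Jul 15, 92 sold [FIFO — oldest first]: 92 @ $11.75 = $1,081.00
Jul 16, 205 sold [FIFO — oldest first]: 1 @ $11.75 + 204 @ $10.90 = $2,235.35
Total COGS = $1,081.00 + $2,235.35 = $3,316.35
Ending inventory: 39 @ $10.90 = $425.10
Check: goods available $3,741.45 = COGS $3,316.35 + ending $425.10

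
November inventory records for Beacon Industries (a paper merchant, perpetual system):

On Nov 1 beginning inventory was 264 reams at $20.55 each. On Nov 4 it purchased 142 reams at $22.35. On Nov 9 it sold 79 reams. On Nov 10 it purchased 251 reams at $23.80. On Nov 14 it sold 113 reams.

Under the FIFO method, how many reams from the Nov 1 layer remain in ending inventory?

72

Nov 9, 79 sold [FIFO — oldest first]: 79 @ $20.55 = $1,623.45
Nov 14, 113 sold [FIFO — oldest first]: 113 @ $20.55 = $2,322.15
Total COGS = $1,623.45 + $2,322.15 = $3,945.60
Ending inventory: 72 @ $20.55 + 142 @ $22.35 + 251 @ $23.80 = $10,627.10
Check: goods available $14,572.70 = COGS $3,945.60 + ending $10,627.10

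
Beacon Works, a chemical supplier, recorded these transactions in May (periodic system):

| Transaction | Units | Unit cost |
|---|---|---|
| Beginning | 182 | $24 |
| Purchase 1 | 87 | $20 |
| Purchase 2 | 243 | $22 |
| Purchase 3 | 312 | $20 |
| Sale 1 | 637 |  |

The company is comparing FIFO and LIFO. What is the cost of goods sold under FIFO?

FIFO COGS: 182 @ $24 + 87 @ $20 + 243 @ $22 + 125 @ $20 = $13,954
LIFO COGS: 312 @ $20 + 243 @ $22 + 82 @ $20 = $13,226

COGS = $13,954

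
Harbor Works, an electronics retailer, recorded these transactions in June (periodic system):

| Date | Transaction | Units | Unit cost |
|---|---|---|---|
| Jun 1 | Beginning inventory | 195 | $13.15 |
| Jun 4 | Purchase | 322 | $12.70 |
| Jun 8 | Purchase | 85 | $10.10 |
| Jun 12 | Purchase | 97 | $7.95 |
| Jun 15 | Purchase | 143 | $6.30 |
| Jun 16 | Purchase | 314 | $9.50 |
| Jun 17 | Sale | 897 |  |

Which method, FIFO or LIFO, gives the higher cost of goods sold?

FIFO COGS: 195 @ $13.15 + 322 @ $12.70 + 85 @ $10.10 + 97 @ $7.95 + 143 @ $6.30 + 55 @ $9.50 = $9,706.70
LIFO COGS: 314 @ $9.50 + 143 @ $6.30 + 97 @ $7.95 + 85 @ $10.10 + 258 @ $12.70 = $8,790.15

FIFO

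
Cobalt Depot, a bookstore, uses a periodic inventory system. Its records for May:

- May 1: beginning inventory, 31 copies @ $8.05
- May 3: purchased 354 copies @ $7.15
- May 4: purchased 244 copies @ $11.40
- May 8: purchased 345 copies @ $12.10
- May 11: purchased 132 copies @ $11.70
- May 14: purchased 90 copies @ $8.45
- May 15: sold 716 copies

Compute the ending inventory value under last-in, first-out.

May 15, 716 sold [LIFO — newest first]: 90 @ $8.45 + 132 @ $11.70 + 345 @ $12.10 + 149 @ $11.40 = $8,178.00
Ending inventory: 31 @ $8.05 + 354 @ $7.15 + 95 @ $11.40 = $3,863.65
Check: goods available $12,041.65 = COGS $8,178.00 + ending $3,863.65

Ending inventory = $3,863.65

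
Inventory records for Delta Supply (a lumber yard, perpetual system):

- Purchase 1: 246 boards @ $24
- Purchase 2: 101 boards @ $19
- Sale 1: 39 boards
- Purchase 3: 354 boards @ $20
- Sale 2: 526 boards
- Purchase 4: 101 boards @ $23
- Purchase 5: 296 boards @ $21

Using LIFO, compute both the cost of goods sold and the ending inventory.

COGS = $11,639; ending inventory = $11,803

Sale 1 (39) [LIFO — newest first]: 39 @ $19 = $741
Sale 2 (526) [LIFO — newest first]: 354 @ $20 + 62 @ $19 + 110 @ $24 = $10,898
Total COGS = $741 + $10,898 = $11,639
Ending inventory: 136 @ $24 + 101 @ $23 + 296 @ $21 = $11,803
Check: goods available $23,442 = COGS $11,639 + ending $11,803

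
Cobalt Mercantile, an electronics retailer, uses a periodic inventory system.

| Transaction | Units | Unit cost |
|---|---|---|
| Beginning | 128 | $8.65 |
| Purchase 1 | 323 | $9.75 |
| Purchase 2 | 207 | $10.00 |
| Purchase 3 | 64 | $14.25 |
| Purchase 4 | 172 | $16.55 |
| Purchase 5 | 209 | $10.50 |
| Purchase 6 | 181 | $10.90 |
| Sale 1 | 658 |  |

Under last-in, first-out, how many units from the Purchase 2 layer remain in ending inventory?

175

Sale 1 (658) [LIFO — newest first]: 181 @ $10.90 + 209 @ $10.50 + 172 @ $16.55 + 64 @ $14.25 + 32 @ $10.00 = $8,246.00
Ending inventory: 128 @ $8.65 + 323 @ $9.75 + 175 @ $10.00 = $6,006.45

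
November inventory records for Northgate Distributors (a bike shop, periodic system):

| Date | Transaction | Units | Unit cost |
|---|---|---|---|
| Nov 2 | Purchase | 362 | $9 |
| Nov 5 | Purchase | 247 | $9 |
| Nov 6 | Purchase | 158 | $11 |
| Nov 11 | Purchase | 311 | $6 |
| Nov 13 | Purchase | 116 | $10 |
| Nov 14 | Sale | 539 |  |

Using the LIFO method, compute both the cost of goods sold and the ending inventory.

COGS = $4,258; ending inventory = $5,987

Nov 14, 539 sold [LIFO — newest first]: 116 @ $10 + 311 @ $6 + 112 @ $11 = $4,258
Ending inventory: 362 @ $9 + 247 @ $9 + 46 @ $11 = $5,987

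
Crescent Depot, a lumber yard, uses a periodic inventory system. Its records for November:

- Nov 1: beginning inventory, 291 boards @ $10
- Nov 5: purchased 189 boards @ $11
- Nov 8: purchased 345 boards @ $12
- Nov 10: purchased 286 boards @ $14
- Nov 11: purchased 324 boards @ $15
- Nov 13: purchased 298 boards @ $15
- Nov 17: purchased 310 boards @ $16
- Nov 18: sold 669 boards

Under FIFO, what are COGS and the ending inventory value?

COGS = $7,257; ending inventory = $20,166

Nov 18, 669 sold [FIFO — oldest first]: 291 @ $10 + 189 @ $11 + 189 @ $12 = $7,257
Ending inventory: 156 @ $12 + 286 @ $14 + 324 @ $15 + 298 @ $15 + 310 @ $16 = $20,166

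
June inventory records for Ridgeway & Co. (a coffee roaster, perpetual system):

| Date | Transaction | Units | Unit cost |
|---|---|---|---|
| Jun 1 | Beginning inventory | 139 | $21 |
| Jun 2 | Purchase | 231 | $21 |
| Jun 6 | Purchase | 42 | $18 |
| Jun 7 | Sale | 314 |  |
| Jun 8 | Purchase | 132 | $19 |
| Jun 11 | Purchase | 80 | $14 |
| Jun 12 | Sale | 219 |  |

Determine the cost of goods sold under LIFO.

COGS = $10,243

Jun 7, 314 sold [LIFO — newest first]: 42 @ $18 + 231 @ $21 + 41 @ $21 = $6,468
Jun 12, 219 sold [LIFO — newest first]: 80 @ $14 + 132 @ $19 + 7 @ $21 = $3,775
Total COGS = $6,468 + $3,775 = $10,243
Ending inventory: 91 @ $21 = $1,911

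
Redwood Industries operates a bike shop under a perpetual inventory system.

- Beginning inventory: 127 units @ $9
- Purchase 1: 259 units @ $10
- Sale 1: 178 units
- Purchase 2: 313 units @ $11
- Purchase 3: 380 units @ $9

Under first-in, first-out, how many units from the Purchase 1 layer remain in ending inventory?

Sale 1 (178) [FIFO — oldest first]: 127 @ $9 + 51 @ $10 = $1,653
Ending inventory: 208 @ $10 + 313 @ $11 + 380 @ $9 = $8,943

208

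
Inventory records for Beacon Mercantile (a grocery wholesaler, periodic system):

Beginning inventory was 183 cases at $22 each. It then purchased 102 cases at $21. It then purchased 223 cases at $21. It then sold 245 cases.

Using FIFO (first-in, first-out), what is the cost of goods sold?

COGS = $5,328

Sale 1 (245) [FIFO — oldest first]: 183 @ $22 + 62 @ $21 = $5,328
Ending inventory: 40 @ $21 + 223 @ $21 = $5,523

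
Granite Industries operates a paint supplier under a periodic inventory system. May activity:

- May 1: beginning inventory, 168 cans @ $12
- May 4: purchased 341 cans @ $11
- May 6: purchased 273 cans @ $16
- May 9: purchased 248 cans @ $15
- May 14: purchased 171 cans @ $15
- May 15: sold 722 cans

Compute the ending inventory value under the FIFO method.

May 15, 722 sold [FIFO — oldest first]: 168 @ $12 + 341 @ $11 + 213 @ $16 = $9,175
Ending inventory: 60 @ $16 + 248 @ $15 + 171 @ $15 = $7,245

Ending inventory = $7,245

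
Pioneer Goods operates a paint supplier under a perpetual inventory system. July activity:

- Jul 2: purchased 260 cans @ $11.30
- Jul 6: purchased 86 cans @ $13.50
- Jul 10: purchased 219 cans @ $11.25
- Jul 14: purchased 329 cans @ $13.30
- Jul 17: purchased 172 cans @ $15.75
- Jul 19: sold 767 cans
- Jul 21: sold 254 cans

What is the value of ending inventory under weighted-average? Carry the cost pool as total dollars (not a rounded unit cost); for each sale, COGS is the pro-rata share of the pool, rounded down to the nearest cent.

Ending inventory = $576.12

After Jul 2: 260 on hand, pool $2,938.00 (≈ $11.3000 each)
After Jul 6: 346 on hand, pool $4,099.00 (≈ $11.8468 each)
After Jul 10: 565 on hand, pool $6,562.75 (≈ $11.6155 each)
After Jul 14: 894 on hand, pool $10,938.45 (≈ $12.2354 each)
After Jul 17: 1066 on hand, pool $13,647.45 (≈ $12.8025 each)
Jul 19, sell 767: 767/1066 × $13,647.45 → $9,819.50
Jul 21, sell 254: 254/299 × $3,827.95 → $3,251.83
Total COGS = $9,819.50 + $3,251.83 = $13,071.33
Ending inventory (cost pool remaining) = $576.12
Check: goods available $13,647.45 = COGS $13,071.33 + ending $576.12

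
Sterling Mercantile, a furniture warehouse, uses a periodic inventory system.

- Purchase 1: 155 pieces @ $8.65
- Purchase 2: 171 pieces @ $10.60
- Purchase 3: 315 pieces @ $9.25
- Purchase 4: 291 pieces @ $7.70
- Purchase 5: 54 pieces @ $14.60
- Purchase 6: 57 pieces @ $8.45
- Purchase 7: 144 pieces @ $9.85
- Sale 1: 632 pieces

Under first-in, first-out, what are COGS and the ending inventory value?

COGS = $5,983.85; ending inventory = $5,012.40

Sale 1 (632) [FIFO — oldest first]: 155 @ $8.65 + 171 @ $10.60 + 306 @ $9.25 = $5,983.85
Ending inventory: 9 @ $9.25 + 291 @ $7.70 + 54 @ $14.60 + 57 @ $8.45 + 144 @ $9.85 = $5,012.40
Check: goods available $10,996.25 = COGS $5,983.85 + ending $5,012.40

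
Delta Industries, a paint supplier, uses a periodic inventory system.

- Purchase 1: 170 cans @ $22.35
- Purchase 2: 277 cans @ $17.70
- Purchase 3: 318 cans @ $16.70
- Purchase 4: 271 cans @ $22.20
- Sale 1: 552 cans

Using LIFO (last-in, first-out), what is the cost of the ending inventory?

Ending inventory = $9,320.30

Sale 1 (552) [LIFO — newest first]: 271 @ $22.20 + 281 @ $16.70 = $10,708.90
Ending inventory: 170 @ $22.35 + 277 @ $17.70 + 37 @ $16.70 = $9,320.30
Check: goods available $20,029.20 = COGS $10,708.90 + ending $9,320.30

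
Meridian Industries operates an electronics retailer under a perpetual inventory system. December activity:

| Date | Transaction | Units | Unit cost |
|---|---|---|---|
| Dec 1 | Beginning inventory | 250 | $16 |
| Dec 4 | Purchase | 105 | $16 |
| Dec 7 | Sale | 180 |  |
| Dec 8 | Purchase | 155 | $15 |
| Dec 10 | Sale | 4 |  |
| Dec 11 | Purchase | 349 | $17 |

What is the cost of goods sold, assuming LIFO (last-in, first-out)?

Dec 7, 180 sold [LIFO — newest first]: 105 @ $16 + 75 @ $16 = $2,880
Dec 10, 4 sold [LIFO — newest first]: 4 @ $15 = $60
Total COGS = $2,880 + $60 = $2,940
Ending inventory: 175 @ $16 + 151 @ $15 + 349 @ $17 = $10,998

COGS = $2,940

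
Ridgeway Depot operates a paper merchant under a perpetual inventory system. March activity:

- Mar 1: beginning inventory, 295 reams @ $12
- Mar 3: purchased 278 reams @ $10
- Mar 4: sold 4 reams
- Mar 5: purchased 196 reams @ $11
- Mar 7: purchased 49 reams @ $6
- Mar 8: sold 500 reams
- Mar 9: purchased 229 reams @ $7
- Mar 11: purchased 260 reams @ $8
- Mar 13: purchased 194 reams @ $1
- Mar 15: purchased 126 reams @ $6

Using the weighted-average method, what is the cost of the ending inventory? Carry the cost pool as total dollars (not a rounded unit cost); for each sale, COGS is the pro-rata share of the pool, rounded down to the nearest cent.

Ending inventory = $7,999.01

After Mar 1: 295 on hand, pool $3,540.00 (≈ $12.0000 each)
After Mar 3: 573 on hand, pool $6,320.00 (≈ $11.0297 each)
Mar 4, sell 4: 4/573 × $6,320.00 → $44.11
After Mar 5: 765 on hand, pool $8,431.89 (≈ $11.0221 each)
After Mar 7: 814 on hand, pool $8,725.89 (≈ $10.7198 each)
Mar 8, sell 500: 500/814 × $8,725.89 → $5,359.88
After Mar 9: 543 on hand, pool $4,969.01 (≈ $9.1510 each)
After Mar 11: 803 on hand, pool $7,049.01 (≈ $8.7783 each)
After Mar 13: 997 on hand, pool $7,243.01 (≈ $7.2648 each)
After Mar 15: 1123 on hand, pool $7,999.01 (≈ $7.1229 each)
Total COGS = $44.11 + $5,359.88 = $5,403.99
Ending inventory (cost pool remaining) = $7,999.01
Check: goods available $13,403.00 = COGS $5,403.99 + ending $7,999.01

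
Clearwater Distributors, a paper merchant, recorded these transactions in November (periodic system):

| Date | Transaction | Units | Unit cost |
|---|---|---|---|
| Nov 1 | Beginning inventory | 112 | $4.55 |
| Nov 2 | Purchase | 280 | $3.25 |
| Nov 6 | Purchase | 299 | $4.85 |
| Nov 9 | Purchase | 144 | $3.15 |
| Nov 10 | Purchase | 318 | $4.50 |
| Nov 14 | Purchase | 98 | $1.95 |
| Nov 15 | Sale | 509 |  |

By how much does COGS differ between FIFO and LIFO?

$72.00

FIFO COGS: 112 @ $4.55 + 280 @ $3.25 + 117 @ $4.85 = $1,987.05
LIFO COGS: 98 @ $1.95 + 318 @ $4.50 + 93 @ $3.15 = $1,915.05
Difference = |$1,987.05 − $1,915.05| = $72.00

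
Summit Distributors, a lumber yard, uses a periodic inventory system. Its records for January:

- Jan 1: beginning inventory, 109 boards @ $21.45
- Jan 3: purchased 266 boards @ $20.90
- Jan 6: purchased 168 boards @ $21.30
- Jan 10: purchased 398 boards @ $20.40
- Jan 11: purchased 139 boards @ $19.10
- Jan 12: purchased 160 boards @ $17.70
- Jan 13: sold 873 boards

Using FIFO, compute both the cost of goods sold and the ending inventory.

COGS = $18,207.85; ending inventory = $6,874.10

Jan 13, 873 sold [FIFO — oldest first]: 109 @ $21.45 + 266 @ $20.90 + 168 @ $21.30 + 330 @ $20.40 = $18,207.85
Ending inventory: 68 @ $20.40 + 139 @ $19.10 + 160 @ $17.70 = $6,874.10
Check: goods available $25,081.95 = COGS $18,207.85 + ending $6,874.10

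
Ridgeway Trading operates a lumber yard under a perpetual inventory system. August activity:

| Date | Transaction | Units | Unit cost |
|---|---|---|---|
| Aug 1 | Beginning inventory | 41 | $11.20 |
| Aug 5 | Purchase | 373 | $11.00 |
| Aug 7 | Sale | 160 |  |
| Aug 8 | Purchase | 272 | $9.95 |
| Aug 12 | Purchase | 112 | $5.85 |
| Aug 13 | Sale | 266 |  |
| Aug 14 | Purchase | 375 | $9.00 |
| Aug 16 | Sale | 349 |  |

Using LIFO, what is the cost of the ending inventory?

Ending inventory = $4,210.30

Aug 7, 160 sold [LIFO — newest first]: 160 @ $11.00 = $1,760.00
Aug 13, 266 sold [LIFO — newest first]: 112 @ $5.85 + 154 @ $9.95 = $2,187.50
Aug 16, 349 sold [LIFO — newest first]: 349 @ $9.00 = $3,141.00
Total COGS = $1,760.00 + $2,187.50 + $3,141.00 = $7,088.50
Ending inventory: 41 @ $11.20 + 213 @ $11.00 + 118 @ $9.95 + 26 @ $9.00 = $4,210.30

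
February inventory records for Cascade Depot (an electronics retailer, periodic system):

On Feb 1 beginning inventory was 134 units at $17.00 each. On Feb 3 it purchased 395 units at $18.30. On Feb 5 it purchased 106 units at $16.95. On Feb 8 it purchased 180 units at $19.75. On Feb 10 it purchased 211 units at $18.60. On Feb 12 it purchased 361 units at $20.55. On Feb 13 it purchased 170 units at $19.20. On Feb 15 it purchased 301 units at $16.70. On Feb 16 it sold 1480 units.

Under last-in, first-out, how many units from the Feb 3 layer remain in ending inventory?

244

Feb 16, 1480 sold [LIFO — newest first]: 301 @ $16.70 + 170 @ $19.20 + 361 @ $20.55 + 211 @ $18.60 + 180 @ $19.75 + 106 @ $16.95 + 151 @ $18.30 = $27,748.85
Ending inventory: 134 @ $17.00 + 244 @ $18.30 = $6,743.20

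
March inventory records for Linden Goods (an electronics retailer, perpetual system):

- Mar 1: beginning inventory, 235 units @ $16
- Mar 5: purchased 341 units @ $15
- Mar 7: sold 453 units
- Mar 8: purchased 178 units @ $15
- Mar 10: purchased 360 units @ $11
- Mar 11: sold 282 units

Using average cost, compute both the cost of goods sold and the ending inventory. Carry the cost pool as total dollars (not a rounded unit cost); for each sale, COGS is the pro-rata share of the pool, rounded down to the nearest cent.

COGS = $10,616.88; ending inventory = $4,888.12

After Mar 1: 235 on hand, pool $3,760.00 (≈ $16.0000 each)
After Mar 5: 576 on hand, pool $8,875.00 (≈ $15.4080 each)
Mar 7, sell 453: 453/576 × $8,875.00 → $6,979.81
After Mar 8: 301 on hand, pool $4,565.19 (≈ $15.1667 each)
After Mar 10: 661 on hand, pool $8,525.19 (≈ $12.8974 each)
Mar 11, sell 282: 282/661 × $8,525.19 → $3,637.07
Total COGS = $6,979.81 + $3,637.07 = $10,616.88
Ending inventory (cost pool remaining) = $4,888.12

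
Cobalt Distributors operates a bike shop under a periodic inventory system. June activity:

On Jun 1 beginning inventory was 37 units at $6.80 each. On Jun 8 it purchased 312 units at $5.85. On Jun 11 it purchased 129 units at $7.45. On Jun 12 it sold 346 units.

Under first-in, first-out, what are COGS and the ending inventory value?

Jun 12, 346 sold [FIFO — oldest first]: 37 @ $6.80 + 309 @ $5.85 = $2,059.25
Ending inventory: 3 @ $5.85 + 129 @ $7.45 = $978.60

COGS = $2,059.25; ending inventory = $978.60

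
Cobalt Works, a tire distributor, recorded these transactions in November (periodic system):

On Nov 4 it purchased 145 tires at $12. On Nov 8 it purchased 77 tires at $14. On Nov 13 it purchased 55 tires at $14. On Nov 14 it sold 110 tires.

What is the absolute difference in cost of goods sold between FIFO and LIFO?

FIFO COGS: 110 @ $12 = $1,320
LIFO COGS: 55 @ $14 + 55 @ $14 = $1,540
Difference = |$1,320 − $1,540| = $220

$220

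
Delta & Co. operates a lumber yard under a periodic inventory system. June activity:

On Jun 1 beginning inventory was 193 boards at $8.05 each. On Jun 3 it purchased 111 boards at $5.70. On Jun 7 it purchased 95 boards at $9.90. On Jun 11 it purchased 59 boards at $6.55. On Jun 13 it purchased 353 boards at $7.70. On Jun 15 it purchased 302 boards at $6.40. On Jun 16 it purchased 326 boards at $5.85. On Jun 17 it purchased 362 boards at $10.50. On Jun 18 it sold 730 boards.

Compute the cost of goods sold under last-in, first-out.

Jun 18, 730 sold [LIFO — newest first]: 362 @ $10.50 + 326 @ $5.85 + 42 @ $6.40 = $5,976.90
Ending inventory: 193 @ $8.05 + 111 @ $5.70 + 95 @ $9.90 + 59 @ $6.55 + 353 @ $7.70 + 260 @ $6.40 = $7,895.40
Check: goods available $13,872.30 = COGS $5,976.90 + ending $7,895.40

COGS = $5,976.90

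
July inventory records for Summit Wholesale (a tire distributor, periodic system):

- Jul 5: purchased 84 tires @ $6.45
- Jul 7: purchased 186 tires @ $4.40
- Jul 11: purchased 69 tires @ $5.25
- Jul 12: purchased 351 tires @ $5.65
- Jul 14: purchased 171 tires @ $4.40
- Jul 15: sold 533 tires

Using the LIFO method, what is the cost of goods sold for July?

COGS = $2,793.30

Jul 15, 533 sold [LIFO — newest first]: 171 @ $4.40 + 351 @ $5.65 + 11 @ $5.25 = $2,793.30
Ending inventory: 84 @ $6.45 + 186 @ $4.40 + 58 @ $5.25 = $1,664.70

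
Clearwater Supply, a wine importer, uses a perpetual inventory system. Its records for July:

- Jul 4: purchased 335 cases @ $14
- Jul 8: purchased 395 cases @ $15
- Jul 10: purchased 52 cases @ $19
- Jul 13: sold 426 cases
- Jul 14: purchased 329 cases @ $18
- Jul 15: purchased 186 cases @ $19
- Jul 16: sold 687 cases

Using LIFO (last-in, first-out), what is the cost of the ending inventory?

Ending inventory = $2,576

Jul 13, 426 sold [LIFO — newest first]: 52 @ $19 + 374 @ $15 = $6,598
Jul 16, 687 sold [LIFO — newest first]: 186 @ $19 + 329 @ $18 + 21 @ $15 + 151 @ $14 = $11,885
Total COGS = $6,598 + $11,885 = $18,483
Ending inventory: 184 @ $14 = $2,576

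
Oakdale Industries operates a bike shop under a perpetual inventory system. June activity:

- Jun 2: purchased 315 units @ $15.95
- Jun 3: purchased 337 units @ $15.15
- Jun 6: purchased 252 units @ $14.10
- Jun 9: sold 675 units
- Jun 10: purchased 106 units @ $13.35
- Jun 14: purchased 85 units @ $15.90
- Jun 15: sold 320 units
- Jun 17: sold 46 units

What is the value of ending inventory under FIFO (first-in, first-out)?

Jun 9, 675 sold [FIFO — oldest first]: 315 @ $15.95 + 337 @ $15.15 + 23 @ $14.10 = $10,454.10
Jun 15, 320 sold [FIFO — oldest first]: 229 @ $14.10 + 91 @ $13.35 = $4,443.75
Jun 17, 46 sold [FIFO — oldest first]: 15 @ $13.35 + 31 @ $15.90 = $693.15
Total COGS = $10,454.10 + $4,443.75 + $693.15 = $15,591.00
Ending inventory: 54 @ $15.90 = $858.60

Ending inventory = $858.60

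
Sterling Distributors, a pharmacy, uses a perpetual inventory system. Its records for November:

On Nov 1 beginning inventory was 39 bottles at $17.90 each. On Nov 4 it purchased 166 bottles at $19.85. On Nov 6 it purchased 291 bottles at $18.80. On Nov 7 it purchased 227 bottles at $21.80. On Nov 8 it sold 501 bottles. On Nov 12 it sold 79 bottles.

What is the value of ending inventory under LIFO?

Ending inventory = $2,762.50

Nov 8, 501 sold [LIFO — newest first]: 227 @ $21.80 + 274 @ $18.80 = $10,099.80
Nov 12, 79 sold [LIFO — newest first]: 17 @ $18.80 + 62 @ $19.85 = $1,550.30
Total COGS = $10,099.80 + $1,550.30 = $11,650.10
Ending inventory: 39 @ $17.90 + 104 @ $19.85 = $2,762.50
Check: goods available $14,412.60 = COGS $11,650.10 + ending $2,762.50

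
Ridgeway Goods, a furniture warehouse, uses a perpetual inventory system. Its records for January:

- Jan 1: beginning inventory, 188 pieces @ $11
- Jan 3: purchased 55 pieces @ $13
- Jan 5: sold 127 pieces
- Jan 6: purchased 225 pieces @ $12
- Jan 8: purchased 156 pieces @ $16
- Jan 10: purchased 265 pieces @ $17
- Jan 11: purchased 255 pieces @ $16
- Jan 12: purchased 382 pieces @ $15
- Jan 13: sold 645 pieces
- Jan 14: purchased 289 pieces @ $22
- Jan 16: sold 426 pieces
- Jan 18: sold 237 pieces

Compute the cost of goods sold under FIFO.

Jan 5, 127 sold [FIFO — oldest first]: 127 @ $11 = $1,397
Jan 13, 645 sold [FIFO — oldest first]: 61 @ $11 + 55 @ $13 + 225 @ $12 + 156 @ $16 + 148 @ $17 = $9,098
Jan 16, 426 sold [FIFO — oldest first]: 117 @ $17 + 255 @ $16 + 54 @ $15 = $6,879
Jan 18, 237 sold [FIFO — oldest first]: 237 @ $15 = $3,555
Total COGS = $1,397 + $9,098 + $6,879 + $3,555 = $20,929
Ending inventory: 91 @ $15 + 289 @ $22 = $7,723

COGS = $20,929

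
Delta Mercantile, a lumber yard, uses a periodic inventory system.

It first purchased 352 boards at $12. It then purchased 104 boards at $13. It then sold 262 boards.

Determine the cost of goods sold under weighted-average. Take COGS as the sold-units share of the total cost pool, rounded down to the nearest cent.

Sale 1, sell 262: 262/456 × $5,576.00 → $3,203.75
Ending inventory (cost pool remaining) = $2,372.25

COGS = $3,203.75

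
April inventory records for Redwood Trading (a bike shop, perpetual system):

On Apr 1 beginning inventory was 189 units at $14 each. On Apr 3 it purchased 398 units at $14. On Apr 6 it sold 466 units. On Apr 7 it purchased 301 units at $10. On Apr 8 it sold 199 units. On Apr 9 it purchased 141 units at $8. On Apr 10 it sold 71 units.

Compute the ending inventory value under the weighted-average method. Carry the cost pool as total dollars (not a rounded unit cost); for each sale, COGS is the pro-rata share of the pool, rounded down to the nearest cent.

Ending inventory = $2,908.89

After Apr 1: 189 on hand, pool $2,646.00 (≈ $14.0000 each)
After Apr 3: 587 on hand, pool $8,218.00 (≈ $14.0000 each)
Apr 6, sell 466: 466/587 × $8,218.00 → $6,524.00
After Apr 7: 422 on hand, pool $4,704.00 (≈ $11.1469 each)
Apr 8, sell 199: 199/422 × $4,704.00 → $2,218.23
After Apr 9: 364 on hand, pool $3,613.77 (≈ $9.9279 each)
Apr 10, sell 71: 71/364 × $3,613.77 → $704.88
Total COGS = $6,524.00 + $2,218.23 + $704.88 = $9,447.11
Ending inventory (cost pool remaining) = $2,908.89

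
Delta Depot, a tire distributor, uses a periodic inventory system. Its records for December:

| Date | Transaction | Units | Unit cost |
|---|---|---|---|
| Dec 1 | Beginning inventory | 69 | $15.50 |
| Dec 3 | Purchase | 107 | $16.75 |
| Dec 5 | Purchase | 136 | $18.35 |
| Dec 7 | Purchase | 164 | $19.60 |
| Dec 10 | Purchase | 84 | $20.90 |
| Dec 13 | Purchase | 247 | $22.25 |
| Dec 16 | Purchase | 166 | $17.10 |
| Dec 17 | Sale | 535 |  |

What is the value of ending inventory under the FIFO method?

Ending inventory = $8,856.85

Dec 17, 535 sold [FIFO — oldest first]: 69 @ $15.50 + 107 @ $16.75 + 136 @ $18.35 + 164 @ $19.60 + 59 @ $20.90 = $9,804.85
Ending inventory: 25 @ $20.90 + 247 @ $22.25 + 166 @ $17.10 = $8,856.85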